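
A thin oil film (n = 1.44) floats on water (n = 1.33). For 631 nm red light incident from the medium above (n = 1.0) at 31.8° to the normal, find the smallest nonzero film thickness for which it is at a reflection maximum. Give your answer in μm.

0.118 μm

At the upper boundary (n = 1.0 to n = 1.44) the reflected ray undergoes a half-wave phase shift.
Bottom surface (1.44 → 1.33): reflection off a lower-index medium gives no phase shift.
Net: one phase inversion between the two reflected rays.
For maximum reflection here: 2 n t cos θ_r = (m + ½) λ.
Snell's law: 1.0 sin 31.8° = 1.44 sin θ_r → sin θ_r = 0.366, cos θ_r = 0.931.
Minimum at m = 0: t = λ / (4 n cos θ_r) = 631 / (4 × 1.44 × 0.931) = 118 nm.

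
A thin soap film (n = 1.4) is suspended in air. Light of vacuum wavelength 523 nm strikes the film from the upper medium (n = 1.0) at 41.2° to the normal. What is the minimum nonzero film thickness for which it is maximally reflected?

Ray reflecting at the top interface goes from n = 1.0 toward n = 1.4: a half-wave phase shift.
Ray reflecting at the bottom interface goes from n = 1.4 toward n = 1.0: no phase shift.
Net: one phase inversion between the two reflected rays.
So the condition for constructive reflection is 2 n t cos θ_r = (m + ½) λ.
Snell's law: 1.0 sin 41.2° = 1.4 sin θ_r → sin θ_r = 0.470, cos θ_r = 0.882.
Minimum at m = 0: t = λ / (4 n cos θ_r) = 523 / (4 × 1.4 × 0.882) = 106 nm.

106 nm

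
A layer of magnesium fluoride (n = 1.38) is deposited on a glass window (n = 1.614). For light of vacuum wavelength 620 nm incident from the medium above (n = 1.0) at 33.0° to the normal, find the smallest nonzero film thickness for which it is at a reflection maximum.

244 nm

At the upper boundary (n = 1.0 to n = 1.38) the reflected ray undergoes a half-wave phase shift.
At the lower boundary (n = 1.38 to n = 1.614) the reflected ray undergoes a half-wave phase shift.
Net: no relative phase inversion (both shifts match).
So the condition for constructive reflection is 2 n t cos θ_r = m λ.
Snell's law: 1.0 sin 33.0° = 1.38 sin θ_r → sin θ_r = 0.395, cos θ_r = 0.919.
Minimum nonzero at m = 1: t = λ / (2 n cos θ_r) = 620 / (2 × 1.38 × 0.919) = 244 nm.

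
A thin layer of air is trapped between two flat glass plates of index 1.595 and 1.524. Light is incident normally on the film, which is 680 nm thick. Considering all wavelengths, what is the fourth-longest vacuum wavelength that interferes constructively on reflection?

Top surface (1.595 → 1.0): reflection off a lower-index medium gives no phase shift.
Ray reflecting at the bottom interface goes from n = 1.0 toward n = 1.524: a half-wave phase shift.
The two reflections differ by half a wavelength.
So the condition for constructive reflection is 2 n t = (m + ½) λ.
λ = 2 n t / (m + ½). The fourth-longest wavelength is m = 3: λ = 2 × 1.0 × 680 / 3.50 = 389 nm.

389 nm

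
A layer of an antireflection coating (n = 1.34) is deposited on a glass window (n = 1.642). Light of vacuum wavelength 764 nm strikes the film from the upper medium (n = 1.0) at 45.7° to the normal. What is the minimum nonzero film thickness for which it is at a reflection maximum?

337 nm

At the upper boundary (n = 1.0 to n = 1.34) the reflected ray undergoes a half-wave phase shift.
Bottom surface (1.34 → 1.642): reflection off a higher-index medium gives a half-wave phase shift.
Zero or two π shifts → no net half-wave offset.
For maximum reflection here: 2 n t cos θ_r = m λ.
Snell's law: 1.0 sin 45.7° = 1.34 sin θ_r → sin θ_r = 0.534, cos θ_r = 0.845.
Minimum nonzero at m = 1: t = λ / (2 n cos θ_r) = 764 / (2 × 1.34 × 0.845) = 337 nm.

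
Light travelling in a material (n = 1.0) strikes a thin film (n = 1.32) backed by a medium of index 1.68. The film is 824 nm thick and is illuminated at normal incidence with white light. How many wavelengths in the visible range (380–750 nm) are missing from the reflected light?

At the upper boundary (n = 1.0 to n = 1.32) the reflected ray undergoes a half-wave phase shift.
At the lower boundary (n = 1.32 to n = 1.68) the reflected ray undergoes a half-wave phase shift.
The two reflections carry the same phase change, so no net offset.
For minimum reflection here: 2 n t = (m + ½) λ.
λ = 2 n t / (m + ½) = 2175 / (m + ½) nm.
m=2: 870 nm (IR); m=3: 622 nm (visible); m=4: 483 nm (visible); m=5: 396 nm (visible); m=6: 335 nm (UV).

3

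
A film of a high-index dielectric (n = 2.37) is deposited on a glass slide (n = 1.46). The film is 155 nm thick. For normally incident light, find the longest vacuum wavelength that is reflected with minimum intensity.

735 nm

At the upper boundary (n = 1.0 to n = 2.37) the reflected ray undergoes a half-wave phase shift.
At the lower boundary (n = 2.37 to n = 1.46) the reflected ray undergoes no phase shift.
Net: one phase inversion between the two reflected rays.
So the condition for destructive reflection is 2 n t = m λ.
λ = 2 n t / m. The longest wavelength is m = 1: λ = 2 × 2.37 × 155 / 1.00 = 735 nm.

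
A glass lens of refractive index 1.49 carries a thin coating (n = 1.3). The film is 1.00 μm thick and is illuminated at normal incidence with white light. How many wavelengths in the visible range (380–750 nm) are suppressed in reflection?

4

At the upper boundary (n = 1.0 to n = 1.3) the reflected ray undergoes a half-wave phase shift.
Bottom surface (1.3 → 1.49): reflection off a higher-index medium gives a half-wave phase shift.
Zero or two π shifts → no net half-wave offset.
So the condition for destructive reflection is 2 n t = (m + ½) λ.
λ = 2 n t / (m + ½) = 2600 / (m + ½) nm.
m=2: 1040 nm (IR); m=3: 743 nm (visible); m=4: 578 nm (visible); m=5: 473 nm (visible); m=6: 400 nm (visible); m=7: 347 nm (UV).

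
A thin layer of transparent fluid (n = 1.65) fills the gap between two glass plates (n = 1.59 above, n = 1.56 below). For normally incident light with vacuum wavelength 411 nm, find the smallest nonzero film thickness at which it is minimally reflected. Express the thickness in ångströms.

Ray reflecting at the top interface goes from n = 1.59 toward n = 1.65: a half-wave phase shift.
Bottom surface (1.65 → 1.56): reflection off a lower-index medium gives no phase shift.
The two reflections differ by half a wavelength.
For minimum reflection here: 2 n t = m λ.
Minimum nonzero at m = 1: t = λ / (2 n) = 411 / (2 × 1.65) = 125 nm.

1245 Å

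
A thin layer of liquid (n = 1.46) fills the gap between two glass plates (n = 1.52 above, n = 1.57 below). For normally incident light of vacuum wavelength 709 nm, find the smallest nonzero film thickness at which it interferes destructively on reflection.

243 nm

Top surface (1.52 → 1.46): reflection off a lower-index medium gives no phase shift.
At the lower boundary (n = 1.46 to n = 1.57) the reflected ray undergoes a half-wave phase shift.
Exactly one π shift → a net half-wave offset.
So the condition for destructive reflection is 2 n t = m λ.
Minimum nonzero at m = 1: t = λ / (2 n) = 709 / (2 × 1.46) = 243 nm.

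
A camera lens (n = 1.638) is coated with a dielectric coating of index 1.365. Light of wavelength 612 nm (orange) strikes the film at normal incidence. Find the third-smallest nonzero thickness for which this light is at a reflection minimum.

Top surface (1.0 → 1.365): reflection off a higher-index medium gives a half-wave phase shift.
Bottom surface (1.365 → 1.638): reflection off a higher-index medium gives a half-wave phase shift.
Zero or two π shifts → no net half-wave offset.
For minimum reflection here: 2 n t = (m + ½) λ.
The third-smallest nonzero thickness corresponds to m = 2: t = (m + ½) λ / (2 n) = 2.50 × 612 / (2 × 1.365) = 560 nm.

560 nm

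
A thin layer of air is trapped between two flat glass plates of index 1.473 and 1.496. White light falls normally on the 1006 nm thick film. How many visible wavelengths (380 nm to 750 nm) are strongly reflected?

Top surface (1.473 → 1.0): reflection off a lower-index medium gives no phase shift.
At the lower boundary (n = 1.0 to n = 1.496) the reflected ray undergoes a half-wave phase shift.
Exactly one π shift → a net half-wave offset.
With one net inversion, constructive interference in reflection requires 2 n t = (m + ½) λ.
λ = 2 n t / (m + ½) = 2012 / (m + ½) nm.
m=2: 805 nm (IR); m=3: 575 nm (visible); m=4: 447 nm (visible); m=5: 366 nm (UV).

2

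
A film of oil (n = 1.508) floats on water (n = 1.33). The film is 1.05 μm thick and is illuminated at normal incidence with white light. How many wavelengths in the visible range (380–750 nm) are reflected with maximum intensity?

At the upper boundary (n = 1.0 to n = 1.508) the reflected ray undergoes a half-wave phase shift.
Bottom surface (1.508 → 1.33): reflection off a lower-index medium gives no phase shift.
Net: one phase inversion between the two reflected rays.
For strong reflection here: 2 n t = (m + ½) λ.
λ = 2 n t / (m + ½) = 3167 / (m + ½) nm.
m=3: 905 nm (IR); m=4: 704 nm (visible); m=5: 576 nm (visible); m=6: 487 nm (visible); m=7: 422 nm (visible); m=8: 373 nm (UV).

4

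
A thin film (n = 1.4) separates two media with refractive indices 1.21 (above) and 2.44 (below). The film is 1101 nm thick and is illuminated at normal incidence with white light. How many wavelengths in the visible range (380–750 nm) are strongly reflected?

4

Top surface (1.21 → 1.4): reflection off a higher-index medium gives a half-wave phase shift.
At the lower boundary (n = 1.4 to n = 2.44) the reflected ray undergoes a half-wave phase shift.
The two reflections carry the same phase change, so no net offset.
So the condition for constructive reflection is 2 n t = m λ.
λ = 2 n t / m = 3083 / m nm.
m=4: 771 nm (IR); m=5: 617 nm (visible); m=6: 514 nm (visible); m=7: 440 nm (visible); m=8: 385 nm (visible); m=9: 343 nm (UV).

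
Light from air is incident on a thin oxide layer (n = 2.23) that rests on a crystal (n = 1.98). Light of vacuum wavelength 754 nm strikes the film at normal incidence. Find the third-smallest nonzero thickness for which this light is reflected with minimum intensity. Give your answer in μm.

0.507 μm

At the upper boundary (n = 1.0 to n = 2.23) the reflected ray undergoes a half-wave phase shift.
At the lower boundary (n = 2.23 to n = 1.98) the reflected ray undergoes no phase shift.
The two reflections differ by half a wavelength.
With one net inversion, destructive interference in reflection requires 2 n t = m λ.
The third-smallest nonzero thickness corresponds to m = 3: t = m λ / (2 n) = 3.00 × 754 / (2 × 2.23) = 507 nm.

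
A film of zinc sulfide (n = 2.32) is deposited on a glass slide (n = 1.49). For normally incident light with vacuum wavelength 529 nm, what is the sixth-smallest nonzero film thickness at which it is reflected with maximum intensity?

627 nm

Ray reflecting at the top interface goes from n = 1.0 toward n = 2.32: a half-wave phase shift.
Ray reflecting at the bottom interface goes from n = 2.32 toward n = 1.49: no phase shift.
Net: one phase inversion between the two reflected rays.
With one net inversion, constructive interference in reflection requires 2 n t = (m + ½) λ.
The sixth-smallest nonzero thickness corresponds to m = 5: t = (m + ½) λ / (2 n) = 5.50 × 529 / (2 × 2.32) = 627 nm.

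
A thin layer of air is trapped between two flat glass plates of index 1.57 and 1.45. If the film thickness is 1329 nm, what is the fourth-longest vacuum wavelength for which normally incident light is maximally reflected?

759 nm

At the upper boundary (n = 1.57 to n = 1.0) the reflected ray undergoes no phase shift.
Ray reflecting at the bottom interface goes from n = 1.0 toward n = 1.45: a half-wave phase shift.
The two reflections differ by half a wavelength.
So the condition for constructive reflection is 2 n t = (m + ½) λ.
λ = 2 n t / (m + ½). The fourth-longest wavelength is m = 3: λ = 2 × 1.0 × 1329 / 3.50 = 759 nm.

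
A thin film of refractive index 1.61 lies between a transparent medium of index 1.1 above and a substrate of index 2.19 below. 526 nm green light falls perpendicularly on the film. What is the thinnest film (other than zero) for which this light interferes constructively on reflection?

163 nm

At the upper boundary (n = 1.1 to n = 1.61) the reflected ray undergoes a half-wave phase shift.
At the lower boundary (n = 1.61 to n = 2.19) the reflected ray undergoes a half-wave phase shift.
The two reflections carry the same phase change, so no net offset.
For bright reflection here: 2 n t = m λ.
Minimum nonzero at m = 1: t = λ / (2 n) = 526 / (2 × 1.61) = 163 nm.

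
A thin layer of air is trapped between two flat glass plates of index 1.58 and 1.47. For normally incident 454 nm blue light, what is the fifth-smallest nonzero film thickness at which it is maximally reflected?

At the upper boundary (n = 1.58 to n = 1.0) the reflected ray undergoes no phase shift.
Ray reflecting at the bottom interface goes from n = 1.0 toward n = 1.47: a half-wave phase shift.
Exactly one π shift → a net half-wave offset.
For maximum reflection here: 2 n t = (m + ½) λ.
The fifth-smallest nonzero thickness corresponds to m = 4: t = (m + ½) λ / (2 n) = 4.50 × 454 / (2 × 1.0) = 1022 nm.

1022 nm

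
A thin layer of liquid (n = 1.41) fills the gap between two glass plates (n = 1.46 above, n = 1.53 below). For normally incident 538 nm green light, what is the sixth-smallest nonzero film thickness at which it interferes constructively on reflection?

Top surface (1.46 → 1.41): reflection off a lower-index medium gives no phase shift.
Ray reflecting at the bottom interface goes from n = 1.41 toward n = 1.53: a half-wave phase shift.
Exactly one π shift → a net half-wave offset.
So the condition for constructive reflection is 2 n t = (m + ½) λ.
The sixth-smallest nonzero thickness corresponds to m = 5: t = (m + ½) λ / (2 n) = 5.50 × 538 / (2 × 1.41) = 1049 nm.

1049 nm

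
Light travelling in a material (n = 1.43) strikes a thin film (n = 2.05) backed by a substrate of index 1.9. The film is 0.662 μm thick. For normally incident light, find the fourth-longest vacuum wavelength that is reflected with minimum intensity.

679 nm

Ray reflecting at the top interface goes from n = 1.43 toward n = 2.05: a half-wave phase shift.
At the lower boundary (n = 2.05 to n = 1.9) the reflected ray undergoes no phase shift.
The two reflections differ by half a wavelength.
So the condition for destructive reflection is 2 n t = m λ.
λ = 2 n t / m. The fourth-longest wavelength is m = 4: λ = 2 × 2.05 × 662 / 4.00 = 679 nm.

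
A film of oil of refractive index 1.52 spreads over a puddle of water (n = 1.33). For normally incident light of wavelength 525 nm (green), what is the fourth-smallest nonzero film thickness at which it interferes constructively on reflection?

At the upper boundary (n = 1.0 to n = 1.52) the reflected ray undergoes a half-wave phase shift.
At the lower boundary (n = 1.52 to n = 1.33) the reflected ray undergoes no phase shift.
The two reflections differ by half a wavelength.
With one net inversion, constructive interference in reflection requires 2 n t = (m + ½) λ.
The fourth-smallest nonzero thickness corresponds to m = 3: t = (m + ½) λ / (2 n) = 3.50 × 525 / (2 × 1.52) = 604 nm.

604 nm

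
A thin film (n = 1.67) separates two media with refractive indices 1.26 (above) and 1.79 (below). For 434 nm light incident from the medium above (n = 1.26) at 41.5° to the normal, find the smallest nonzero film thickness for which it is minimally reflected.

At the upper boundary (n = 1.26 to n = 1.67) the reflected ray undergoes a half-wave phase shift.
Bottom surface (1.67 → 1.79): reflection off a higher-index medium gives a half-wave phase shift.
Net: no relative phase inversion (both shifts match).
With no net inversion, destructive interference in reflection requires 2 n t cos θ_r = (m + ½) λ.
Snell's law: 1.26 sin 41.5° = 1.67 sin θ_r → sin θ_r = 0.500, cos θ_r = 0.866.
Minimum at m = 0: t = λ / (4 n cos θ_r) = 434 / (4 × 1.67 × 0.866) = 75.0 nm.

75.0 nm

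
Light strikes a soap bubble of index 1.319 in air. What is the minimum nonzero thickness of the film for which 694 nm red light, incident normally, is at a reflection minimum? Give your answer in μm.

0.263 μm

Ray reflecting at the top interface goes from n = 1.0 toward n = 1.319: a half-wave phase shift.
Ray reflecting at the bottom interface goes from n = 1.319 toward n = 1.0: no phase shift.
Exactly one π shift → a net half-wave offset.
So the condition for destructive reflection is 2 n t = m λ.
Minimum nonzero at m = 1: t = λ / (2 n) = 694 / (2 × 1.319) = 263 nm.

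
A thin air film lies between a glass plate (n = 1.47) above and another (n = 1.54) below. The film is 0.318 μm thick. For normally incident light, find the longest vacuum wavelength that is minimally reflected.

636 nm

Top surface (1.47 → 1.0): reflection off a lower-index medium gives no phase shift.
At the lower boundary (n = 1.0 to n = 1.54) the reflected ray undergoes a half-wave phase shift.
Exactly one π shift → a net half-wave offset.
With one net inversion, destructive interference in reflection requires 2 n t = m λ.
λ = 2 n t / m. The longest wavelength is m = 1: λ = 2 × 1.0 × 318 / 1.00 = 636 nm.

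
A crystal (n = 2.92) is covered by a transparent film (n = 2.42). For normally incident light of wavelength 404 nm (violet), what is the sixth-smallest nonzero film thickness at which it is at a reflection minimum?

459 nm

At the upper boundary (n = 1.0 to n = 2.42) the reflected ray undergoes a half-wave phase shift.
At the lower boundary (n = 2.42 to n = 2.92) the reflected ray undergoes a half-wave phase shift.
Net: no relative phase inversion (both shifts match).
With no net inversion, destructive interference in reflection requires 2 n t = (m + ½) λ.
The sixth-smallest nonzero thickness corresponds to m = 5: t = (m + ½) λ / (2 n) = 5.50 × 404 / (2 × 2.42) = 459 nm.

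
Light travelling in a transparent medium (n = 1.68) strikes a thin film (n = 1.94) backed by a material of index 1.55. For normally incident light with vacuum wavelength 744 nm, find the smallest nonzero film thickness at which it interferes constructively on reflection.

Ray reflecting at the top interface goes from n = 1.68 toward n = 1.94: a half-wave phase shift.
Bottom surface (1.94 → 1.55): reflection off a lower-index medium gives no phase shift.
The two reflections differ by half a wavelength.
With one net inversion, constructive interference in reflection requires 2 n t = (m + ½) λ.
Minimum at m = 0: t = λ / (4 n) = 744 / (4 × 1.94) = 95.9 nm.

95.9 nm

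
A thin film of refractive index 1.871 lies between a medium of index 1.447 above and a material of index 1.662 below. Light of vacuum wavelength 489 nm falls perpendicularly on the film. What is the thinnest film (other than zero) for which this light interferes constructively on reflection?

At the upper boundary (n = 1.447 to n = 1.871) the reflected ray undergoes a half-wave phase shift.
Ray reflecting at the bottom interface goes from n = 1.871 toward n = 1.662: no phase shift.
The two reflections differ by half a wavelength.
So the condition for constructive reflection is 2 n t = (m + ½) λ.
Minimum at m = 0: t = λ / (4 n) = 489 / (4 × 1.871) = 65.3 nm.

65.3 nm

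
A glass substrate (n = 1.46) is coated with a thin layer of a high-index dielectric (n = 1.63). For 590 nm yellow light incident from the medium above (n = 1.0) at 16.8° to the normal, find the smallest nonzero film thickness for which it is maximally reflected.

91.9 nm

At the upper boundary (n = 1.0 to n = 1.63) the reflected ray undergoes a half-wave phase shift.
At the lower boundary (n = 1.63 to n = 1.46) the reflected ray undergoes no phase shift.
The two reflections differ by half a wavelength.
So the condition for constructive reflection is 2 n t cos θ_r = (m + ½) λ.
Snell's law: 1.0 sin 16.8° = 1.63 sin θ_r → sin θ_r = 0.177, cos θ_r = 0.984.
Minimum at m = 0: t = λ / (4 n cos θ_r) = 590 / (4 × 1.63 × 0.984) = 91.9 nm.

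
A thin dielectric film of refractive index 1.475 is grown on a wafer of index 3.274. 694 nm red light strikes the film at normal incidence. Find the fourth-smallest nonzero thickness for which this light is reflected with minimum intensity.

823 nm

Top surface (1.0 → 1.475): reflection off a higher-index medium gives a half-wave phase shift.
Ray reflecting at the bottom interface goes from n = 1.475 toward n = 3.274: a half-wave phase shift.
The two reflections carry the same phase change, so no net offset.
For dark reflection here: 2 n t = (m + ½) λ.
The fourth-smallest nonzero thickness corresponds to m = 3: t = (m + ½) λ / (2 n) = 3.50 × 694 / (2 × 1.475) = 823 nm.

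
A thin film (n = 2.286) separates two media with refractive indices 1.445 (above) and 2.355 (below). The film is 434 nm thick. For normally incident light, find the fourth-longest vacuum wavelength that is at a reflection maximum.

Top surface (1.445 → 2.286): reflection off a higher-index medium gives a half-wave phase shift.
Ray reflecting at the bottom interface goes from n = 2.286 toward n = 2.355: a half-wave phase shift.
Net: no relative phase inversion (both shifts match).
For strong reflection here: 2 n t = m λ.
λ = 2 n t / m. The fourth-longest wavelength is m = 4: λ = 2 × 2.286 × 434 / 4.00 = 496 nm.

496 nm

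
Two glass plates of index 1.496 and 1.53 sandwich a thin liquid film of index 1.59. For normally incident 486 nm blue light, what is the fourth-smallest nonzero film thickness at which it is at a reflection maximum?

535 nm

At the upper boundary (n = 1.496 to n = 1.59) the reflected ray undergoes a half-wave phase shift.
Ray reflecting at the bottom interface goes from n = 1.59 toward n = 1.53: no phase shift.
The two reflections differ by half a wavelength.
For maximum reflection here: 2 n t = (m + ½) λ.
The fourth-smallest nonzero thickness corresponds to m = 3: t = (m + ½) λ / (2 n) = 3.50 × 486 / (2 × 1.59) = 535 nm.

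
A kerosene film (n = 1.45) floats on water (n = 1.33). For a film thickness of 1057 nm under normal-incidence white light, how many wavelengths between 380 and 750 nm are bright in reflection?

At the upper boundary (n = 1.0 to n = 1.45) the reflected ray undergoes a half-wave phase shift.
Ray reflecting at the bottom interface goes from n = 1.45 toward n = 1.33: no phase shift.
The two reflections differ by half a wavelength.
So the condition for constructive reflection is 2 n t = (m + ½) λ.
λ = 2 n t / (m + ½) = 3065 / (m + ½) nm.
m=3: 876 nm (IR); m=4: 681 nm (visible); m=5: 557 nm (visible); m=6: 472 nm (visible); m=7: 409 nm (visible); m=8: 361 nm (UV).

4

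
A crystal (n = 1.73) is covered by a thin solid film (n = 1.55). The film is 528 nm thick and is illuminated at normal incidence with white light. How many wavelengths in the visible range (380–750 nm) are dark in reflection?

2

At the upper boundary (n = 1.0 to n = 1.55) the reflected ray undergoes a half-wave phase shift.
Bottom surface (1.55 → 1.73): reflection off a higher-index medium gives a half-wave phase shift.
Zero or two π shifts → no net half-wave offset.
So the condition for destructive reflection is 2 n t = (m + ½) λ.
λ = 2 n t / (m + ½) = 1637 / (m + ½) nm.
m=1: 1091 nm (IR); m=2: 655 nm (visible); m=3: 468 nm (visible); m=4: 364 nm (UV).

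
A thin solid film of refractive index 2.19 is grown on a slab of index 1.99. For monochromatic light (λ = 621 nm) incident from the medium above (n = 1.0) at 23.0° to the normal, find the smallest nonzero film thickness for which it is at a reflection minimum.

144 nm

Ray reflecting at the top interface goes from n = 1.0 toward n = 2.19: a half-wave phase shift.
Bottom surface (2.19 → 1.99): reflection off a lower-index medium gives no phase shift.
Exactly one π shift → a net half-wave offset.
So the condition for destructive reflection is 2 n t cos θ_r = m λ.
Snell's law: 1.0 sin 23.0° = 2.19 sin θ_r → sin θ_r = 0.178, cos θ_r = 0.984.
Minimum nonzero at m = 1: t = λ / (2 n cos θ_r) = 621 / (2 × 2.19 × 0.984) = 144 nm.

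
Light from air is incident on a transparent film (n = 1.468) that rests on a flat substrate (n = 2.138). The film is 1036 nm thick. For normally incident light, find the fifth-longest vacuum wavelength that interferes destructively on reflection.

676 nm

Top surface (1.0 → 1.468): reflection off a higher-index medium gives a half-wave phase shift.
At the lower boundary (n = 1.468 to n = 2.138) the reflected ray undergoes a half-wave phase shift.
Zero or two π shifts → no net half-wave offset.
With no net inversion, destructive interference in reflection requires 2 n t = (m + ½) λ.
λ = 2 n t / (m + ½). The fifth-longest wavelength is m = 4: λ = 2 × 1.468 × 1036 / 4.50 = 676 nm.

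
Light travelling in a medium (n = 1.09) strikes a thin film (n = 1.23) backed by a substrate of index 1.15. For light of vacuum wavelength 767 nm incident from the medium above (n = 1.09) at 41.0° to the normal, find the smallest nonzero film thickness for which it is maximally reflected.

192 nm

At the upper boundary (n = 1.09 to n = 1.23) the reflected ray undergoes a half-wave phase shift.
Bottom surface (1.23 → 1.15): reflection off a lower-index medium gives no phase shift.
The two reflections differ by half a wavelength.
For strong reflection here: 2 n t cos θ_r = (m + ½) λ.
Snell's law: 1.09 sin 41.0° = 1.23 sin θ_r → sin θ_r = 0.581, cos θ_r = 0.814.
Minimum at m = 0: t = λ / (4 n cos θ_r) = 767 / (4 × 1.23 × 0.814) = 192 nm.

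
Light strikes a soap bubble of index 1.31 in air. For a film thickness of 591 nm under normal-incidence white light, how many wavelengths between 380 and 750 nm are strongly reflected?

At the upper boundary (n = 1.0 to n = 1.31) the reflected ray undergoes a half-wave phase shift.
Ray reflecting at the bottom interface goes from n = 1.31 toward n = 1.0: no phase shift.
Exactly one π shift → a net half-wave offset.
For strong reflection here: 2 n t = (m + ½) λ.
λ = 2 n t / (m + ½) = 1548 / (m + ½) nm.
m=1: 1032 nm (IR); m=2: 619 nm (visible); m=3: 442 nm (visible); m=4: 344 nm (UV).

2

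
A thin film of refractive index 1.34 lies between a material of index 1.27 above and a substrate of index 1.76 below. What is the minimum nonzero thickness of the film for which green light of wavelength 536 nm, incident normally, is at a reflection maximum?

Ray reflecting at the top interface goes from n = 1.27 toward n = 1.34: a half-wave phase shift.
Bottom surface (1.34 → 1.76): reflection off a higher-index medium gives a half-wave phase shift.
The two reflections carry the same phase change, so no net offset.
For strong reflection here: 2 n t = m λ.
Minimum nonzero at m = 1: t = λ / (2 n) = 536 / (2 × 1.34) = 200 nm.

200 nm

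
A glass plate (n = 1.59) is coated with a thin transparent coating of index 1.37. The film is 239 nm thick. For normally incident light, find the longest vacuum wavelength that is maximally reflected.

At the upper boundary (n = 1.0 to n = 1.37) the reflected ray undergoes a half-wave phase shift.
Bottom surface (1.37 → 1.59): reflection off a higher-index medium gives a half-wave phase shift.
Net: no relative phase inversion (both shifts match).
With no net inversion, constructive interference in reflection requires 2 n t = m λ.
λ = 2 n t / m. The longest wavelength is m = 1: λ = 2 × 1.37 × 239 / 1.00 = 655 nm.

655 nm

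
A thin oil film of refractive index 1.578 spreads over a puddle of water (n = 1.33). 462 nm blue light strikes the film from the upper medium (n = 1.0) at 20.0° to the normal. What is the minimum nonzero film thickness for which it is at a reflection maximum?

75.0 nm

Ray reflecting at the top interface goes from n = 1.0 toward n = 1.578: a half-wave phase shift.
At the lower boundary (n = 1.578 to n = 1.33) the reflected ray undergoes no phase shift.
Exactly one π shift → a net half-wave offset.
With one net inversion, constructive interference in reflection requires 2 n t cos θ_r = (m + ½) λ.
Snell's law: 1.0 sin 20.0° = 1.578 sin θ_r → sin θ_r = 0.217, cos θ_r = 0.976.
Minimum at m = 0: t = λ / (4 n cos θ_r) = 462 / (4 × 1.578 × 0.976) = 75.0 nm.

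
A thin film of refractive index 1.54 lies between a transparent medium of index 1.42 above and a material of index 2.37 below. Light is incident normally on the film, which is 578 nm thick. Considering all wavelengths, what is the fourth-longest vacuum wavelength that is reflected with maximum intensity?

445 nm

Ray reflecting at the top interface goes from n = 1.42 toward n = 1.54: a half-wave phase shift.
At the lower boundary (n = 1.54 to n = 2.37) the reflected ray undergoes a half-wave phase shift.
The two reflections carry the same phase change, so no net offset.
For bright reflection here: 2 n t = m λ.
λ = 2 n t / m. The fourth-longest wavelength is m = 4: λ = 2 × 1.54 × 578 / 4.00 = 445 nm.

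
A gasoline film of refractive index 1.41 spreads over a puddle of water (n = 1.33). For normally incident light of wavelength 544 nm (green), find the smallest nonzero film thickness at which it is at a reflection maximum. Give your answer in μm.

At the upper boundary (n = 1.0 to n = 1.41) the reflected ray undergoes a half-wave phase shift.
Ray reflecting at the bottom interface goes from n = 1.41 toward n = 1.33: no phase shift.
The two reflections differ by half a wavelength.
With one net inversion, constructive interference in reflection requires 2 n t = (m + ½) λ.
Minimum at m = 0: t = λ / (4 n) = 544 / (4 × 1.41) = 96.5 nm.

0.0965 μm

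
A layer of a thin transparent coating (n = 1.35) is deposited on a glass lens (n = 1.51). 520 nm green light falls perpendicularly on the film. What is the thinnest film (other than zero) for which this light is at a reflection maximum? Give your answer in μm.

Top surface (1.0 → 1.35): reflection off a higher-index medium gives a half-wave phase shift.
Bottom surface (1.35 → 1.51): reflection off a higher-index medium gives a half-wave phase shift.
The two reflections carry the same phase change, so no net offset.
For bright reflection here: 2 n t = m λ.
Minimum nonzero at m = 1: t = λ / (2 n) = 520 / (2 × 1.35) = 193 nm.

0.193 μm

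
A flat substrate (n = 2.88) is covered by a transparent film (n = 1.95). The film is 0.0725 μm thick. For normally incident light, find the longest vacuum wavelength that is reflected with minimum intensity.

566 nm

At the upper boundary (n = 1.0 to n = 1.95) the reflected ray undergoes a half-wave phase shift.
Ray reflecting at the bottom interface goes from n = 1.95 toward n = 2.88: a half-wave phase shift.
Net: no relative phase inversion (both shifts match).
So the condition for destructive reflection is 2 n t = (m + ½) λ.
λ = 2 n t / (m + ½). The longest wavelength is m = 0: λ = 2 × 1.95 × 72.5 / 0.500 = 566 nm.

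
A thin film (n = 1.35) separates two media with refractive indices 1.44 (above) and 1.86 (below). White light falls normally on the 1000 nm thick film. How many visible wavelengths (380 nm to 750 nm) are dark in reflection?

4

Ray reflecting at the top interface goes from n = 1.44 toward n = 1.35: no phase shift.
Bottom surface (1.35 → 1.86): reflection off a higher-index medium gives a half-wave phase shift.
The two reflections differ by half a wavelength.
For weak reflection here: 2 n t = m λ.
λ = 2 n t / m = 2700 / m nm.
m=3: 900 nm (IR); m=4: 675 nm (visible); m=5: 540 nm (visible); m=6: 450 nm (visible); m=7: 386 nm (visible); m=8: 338 nm (UV).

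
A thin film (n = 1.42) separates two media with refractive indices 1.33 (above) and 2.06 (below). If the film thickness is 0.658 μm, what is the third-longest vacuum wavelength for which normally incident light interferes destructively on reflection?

747 nm

Ray reflecting at the top interface goes from n = 1.33 toward n = 1.42: a half-wave phase shift.
Bottom surface (1.42 → 2.06): reflection off a higher-index medium gives a half-wave phase shift.
Net: no relative phase inversion (both shifts match).
For dark reflection here: 2 n t = (m + ½) λ.
λ = 2 n t / (m + ½). The third-longest wavelength is m = 2: λ = 2 × 1.42 × 658 / 2.50 = 747 nm.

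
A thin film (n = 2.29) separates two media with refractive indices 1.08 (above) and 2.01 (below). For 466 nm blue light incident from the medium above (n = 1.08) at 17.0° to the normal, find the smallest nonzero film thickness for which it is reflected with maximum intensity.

Ray reflecting at the top interface goes from n = 1.08 toward n = 2.29: a half-wave phase shift.
Ray reflecting at the bottom interface goes from n = 2.29 toward n = 2.01: no phase shift.
Exactly one π shift → a net half-wave offset.
For bright reflection here: 2 n t cos θ_r = (m + ½) λ.
Snell's law: 1.08 sin 17.0° = 2.29 sin θ_r → sin θ_r = 0.138, cos θ_r = 0.990.
Minimum at m = 0: t = λ / (4 n cos θ_r) = 466 / (4 × 2.29 × 0.990) = 51.4 nm.

51.4 nm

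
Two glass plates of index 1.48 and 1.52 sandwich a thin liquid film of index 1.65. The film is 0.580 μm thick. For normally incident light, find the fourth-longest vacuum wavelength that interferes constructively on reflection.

547 nm

Top surface (1.48 → 1.65): reflection off a higher-index medium gives a half-wave phase shift.
At the lower boundary (n = 1.65 to n = 1.52) the reflected ray undergoes no phase shift.
Exactly one π shift → a net half-wave offset.
So the condition for constructive reflection is 2 n t = (m + ½) λ.
λ = 2 n t / (m + ½). The fourth-longest wavelength is m = 3: λ = 2 × 1.65 × 580 / 3.50 = 547 nm.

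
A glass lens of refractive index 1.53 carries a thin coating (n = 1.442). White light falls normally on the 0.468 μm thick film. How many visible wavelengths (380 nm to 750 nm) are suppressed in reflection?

Top surface (1.0 → 1.442): reflection off a higher-index medium gives a half-wave phase shift.
Ray reflecting at the bottom interface goes from n = 1.442 toward n = 1.53: a half-wave phase shift.
Zero or two π shifts → no net half-wave offset.
For weak reflection here: 2 n t = (m + ½) λ.
λ = 2 n t / (m + ½) = 1350 / (m + ½) nm.
m=1: 900 nm (IR); m=2: 540 nm (visible); m=3: 386 nm (visible); m=4: 300 nm (UV).

2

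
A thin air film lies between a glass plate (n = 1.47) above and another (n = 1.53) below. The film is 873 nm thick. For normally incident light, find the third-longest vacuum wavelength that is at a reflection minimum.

Top surface (1.47 → 1.0): reflection off a lower-index medium gives no phase shift.
Ray reflecting at the bottom interface goes from n = 1.0 toward n = 1.53: a half-wave phase shift.
Exactly one π shift → a net half-wave offset.
For minimum reflection here: 2 n t = m λ.
λ = 2 n t / m. The third-longest wavelength is m = 3: λ = 2 × 1.0 × 873 / 3.00 = 582 nm.

582 nm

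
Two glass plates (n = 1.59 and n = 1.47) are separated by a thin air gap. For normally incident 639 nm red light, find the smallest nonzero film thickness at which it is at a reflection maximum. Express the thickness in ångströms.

Ray reflecting at the top interface goes from n = 1.59 toward n = 1.0: no phase shift.
At the lower boundary (n = 1.0 to n = 1.47) the reflected ray undergoes a half-wave phase shift.
Net: one phase inversion between the two reflected rays.
So the condition for constructive reflection is 2 n t = (m + ½) λ.
Minimum at m = 0: t = λ / (4 n) = 639 / (4 × 1.0) = 160 nm.

1598 Å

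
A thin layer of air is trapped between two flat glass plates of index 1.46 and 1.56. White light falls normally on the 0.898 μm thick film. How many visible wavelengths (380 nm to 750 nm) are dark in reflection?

2

Ray reflecting at the top interface goes from n = 1.46 toward n = 1.0: no phase shift.
At the lower boundary (n = 1.0 to n = 1.56) the reflected ray undergoes a half-wave phase shift.
The two reflections differ by half a wavelength.
For weak reflection here: 2 n t = m λ.
λ = 2 n t / m = 1796 / m nm.
m=2: 898 nm (IR); m=3: 599 nm (visible); m=4: 449 nm (visible); m=5: 359 nm (UV).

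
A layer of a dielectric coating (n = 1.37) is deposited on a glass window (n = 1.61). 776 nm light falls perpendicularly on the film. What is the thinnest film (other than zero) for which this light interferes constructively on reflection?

At the upper boundary (n = 1.0 to n = 1.37) the reflected ray undergoes a half-wave phase shift.
Bottom surface (1.37 → 1.61): reflection off a higher-index medium gives a half-wave phase shift.
The two reflections carry the same phase change, so no net offset.
With no net inversion, constructive interference in reflection requires 2 n t = m λ.
Minimum nonzero at m = 1: t = λ / (2 n) = 776 / (2 × 1.37) = 283 nm.

283 nm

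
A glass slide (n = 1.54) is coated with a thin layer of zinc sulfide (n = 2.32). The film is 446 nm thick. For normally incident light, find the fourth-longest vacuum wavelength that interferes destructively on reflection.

517 nm

Top surface (1.0 → 2.32): reflection off a higher-index medium gives a half-wave phase shift.
At the lower boundary (n = 2.32 to n = 1.54) the reflected ray undergoes no phase shift.
Exactly one π shift → a net half-wave offset.
So the condition for destructive reflection is 2 n t = m λ.
λ = 2 n t / m. The fourth-longest wavelength is m = 4: λ = 2 × 2.32 × 446 / 4.00 = 517 nm.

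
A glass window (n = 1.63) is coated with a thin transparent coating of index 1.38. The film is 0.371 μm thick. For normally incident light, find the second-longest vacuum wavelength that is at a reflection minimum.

683 nm

At the upper boundary (n = 1.0 to n = 1.38) the reflected ray undergoes a half-wave phase shift.
Bottom surface (1.38 → 1.63): reflection off a higher-index medium gives a half-wave phase shift.
Net: no relative phase inversion (both shifts match).
So the condition for destructive reflection is 2 n t = (m + ½) λ.
λ = 2 n t / (m + ½). The second-longest wavelength is m = 1: λ = 2 × 1.38 × 371 / 1.50 = 683 nm.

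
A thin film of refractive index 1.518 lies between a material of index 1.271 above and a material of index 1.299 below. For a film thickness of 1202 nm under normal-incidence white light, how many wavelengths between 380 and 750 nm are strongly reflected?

5

Top surface (1.271 → 1.518): reflection off a higher-index medium gives a half-wave phase shift.
Ray reflecting at the bottom interface goes from n = 1.518 toward n = 1.299: no phase shift.
Net: one phase inversion between the two reflected rays.
For maximum reflection here: 2 n t = (m + ½) λ.
λ = 2 n t / (m + ½) = 3649 / (m + ½) nm.
m=4: 811 nm (IR); m=5: 664 nm (visible); m=6: 561 nm (visible); m=7: 487 nm (visible); m=8: 429 nm (visible); m=9: 384 nm (visible); m=10: 348 nm (UV).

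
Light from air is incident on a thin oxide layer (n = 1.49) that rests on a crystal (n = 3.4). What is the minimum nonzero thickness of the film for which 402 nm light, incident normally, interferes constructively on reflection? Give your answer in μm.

0.135 μm

Top surface (1.0 → 1.49): reflection off a higher-index medium gives a half-wave phase shift.
At the lower boundary (n = 1.49 to n = 3.4) the reflected ray undergoes a half-wave phase shift.
Zero or two π shifts → no net half-wave offset.
So the condition for constructive reflection is 2 n t = m λ.
Minimum nonzero at m = 1: t = λ / (2 n) = 402 / (2 × 1.49) = 135 nm.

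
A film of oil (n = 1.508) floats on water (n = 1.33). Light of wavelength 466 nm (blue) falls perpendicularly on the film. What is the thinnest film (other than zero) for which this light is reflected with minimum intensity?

155 nm

At the upper boundary (n = 1.0 to n = 1.508) the reflected ray undergoes a half-wave phase shift.
At the lower boundary (n = 1.508 to n = 1.33) the reflected ray undergoes no phase shift.
The two reflections differ by half a wavelength.
For minimum reflection here: 2 n t = m λ.
Minimum nonzero at m = 1: t = λ / (2 n) = 466 / (2 × 1.508) = 155 nm.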